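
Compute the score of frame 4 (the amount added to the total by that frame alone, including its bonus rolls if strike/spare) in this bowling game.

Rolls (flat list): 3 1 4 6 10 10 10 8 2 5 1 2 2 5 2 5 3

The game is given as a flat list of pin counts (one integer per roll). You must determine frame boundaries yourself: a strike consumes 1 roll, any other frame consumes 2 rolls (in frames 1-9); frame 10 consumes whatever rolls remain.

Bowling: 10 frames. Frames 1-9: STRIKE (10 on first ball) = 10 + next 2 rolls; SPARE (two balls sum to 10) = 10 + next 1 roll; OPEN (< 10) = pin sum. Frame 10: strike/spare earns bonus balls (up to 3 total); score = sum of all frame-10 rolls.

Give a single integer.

Answer: 28

Derivation:
Frame 1: OPEN (3+1=4). Cumulative: 4
Frame 2: SPARE (4+6=10). 10 + next roll (10) = 20. Cumulative: 24
Frame 3: STRIKE. 10 + next two rolls (10+10) = 30. Cumulative: 54
Frame 4: STRIKE. 10 + next two rolls (10+8) = 28. Cumulative: 82
Frame 5: STRIKE. 10 + next two rolls (8+2) = 20. Cumulative: 102
Frame 6: SPARE (8+2=10). 10 + next roll (5) = 15. Cumulative: 117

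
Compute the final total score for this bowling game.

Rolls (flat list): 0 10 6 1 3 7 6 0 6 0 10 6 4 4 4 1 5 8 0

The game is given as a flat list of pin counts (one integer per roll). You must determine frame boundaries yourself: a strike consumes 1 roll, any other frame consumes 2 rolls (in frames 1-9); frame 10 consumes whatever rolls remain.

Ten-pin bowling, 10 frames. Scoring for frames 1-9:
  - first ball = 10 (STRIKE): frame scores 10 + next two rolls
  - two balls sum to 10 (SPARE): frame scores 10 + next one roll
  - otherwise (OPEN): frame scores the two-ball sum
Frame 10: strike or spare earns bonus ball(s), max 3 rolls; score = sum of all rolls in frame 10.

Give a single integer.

Frame 1: SPARE (0+10=10). 10 + next roll (6) = 16. Cumulative: 16
Frame 2: OPEN (6+1=7). Cumulative: 23
Frame 3: SPARE (3+7=10). 10 + next roll (6) = 16. Cumulative: 39
Frame 4: OPEN (6+0=6). Cumulative: 45
Frame 5: OPEN (6+0=6). Cumulative: 51
Frame 6: STRIKE. 10 + next two rolls (6+4) = 20. Cumulative: 71
Frame 7: SPARE (6+4=10). 10 + next roll (4) = 14. Cumulative: 85
Frame 8: OPEN (4+4=8). Cumulative: 93
Frame 9: OPEN (1+5=6). Cumulative: 99
Frame 10: OPEN. Sum of all frame-10 rolls (8+0) = 8. Cumulative: 107

Answer: 107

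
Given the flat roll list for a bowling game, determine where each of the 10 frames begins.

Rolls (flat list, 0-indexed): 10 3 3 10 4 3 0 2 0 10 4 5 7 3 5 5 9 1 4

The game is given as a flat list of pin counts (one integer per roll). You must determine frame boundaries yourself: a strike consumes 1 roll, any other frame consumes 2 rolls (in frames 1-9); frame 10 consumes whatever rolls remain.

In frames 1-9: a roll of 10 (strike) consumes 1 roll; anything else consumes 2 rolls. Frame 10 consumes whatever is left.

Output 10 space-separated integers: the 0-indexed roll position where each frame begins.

Answer: 0 1 3 4 6 8 10 12 14 16

Derivation:
Frame 1 starts at roll index 0: roll=10 (strike), consumes 1 roll
Frame 2 starts at roll index 1: rolls=3,3 (sum=6), consumes 2 rolls
Frame 3 starts at roll index 3: roll=10 (strike), consumes 1 roll
Frame 4 starts at roll index 4: rolls=4,3 (sum=7), consumes 2 rolls
Frame 5 starts at roll index 6: rolls=0,2 (sum=2), consumes 2 rolls
Frame 6 starts at roll index 8: rolls=0,10 (sum=10), consumes 2 rolls
Frame 7 starts at roll index 10: rolls=4,5 (sum=9), consumes 2 rolls
Frame 8 starts at roll index 12: rolls=7,3 (sum=10), consumes 2 rolls
Frame 9 starts at roll index 14: rolls=5,5 (sum=10), consumes 2 rolls
Frame 10 starts at roll index 16: 3 remaining rolls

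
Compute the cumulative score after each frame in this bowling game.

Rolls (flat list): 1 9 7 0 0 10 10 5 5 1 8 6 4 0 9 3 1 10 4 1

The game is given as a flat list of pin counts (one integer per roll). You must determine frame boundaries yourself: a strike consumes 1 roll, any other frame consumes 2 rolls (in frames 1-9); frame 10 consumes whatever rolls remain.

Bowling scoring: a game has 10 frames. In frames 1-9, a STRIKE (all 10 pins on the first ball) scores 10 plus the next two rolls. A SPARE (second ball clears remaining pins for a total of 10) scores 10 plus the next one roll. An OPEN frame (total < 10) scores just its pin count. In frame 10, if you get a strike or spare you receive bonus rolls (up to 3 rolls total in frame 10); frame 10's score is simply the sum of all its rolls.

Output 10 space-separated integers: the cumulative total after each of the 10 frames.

Frame 1: SPARE (1+9=10). 10 + next roll (7) = 17. Cumulative: 17
Frame 2: OPEN (7+0=7). Cumulative: 24
Frame 3: SPARE (0+10=10). 10 + next roll (10) = 20. Cumulative: 44
Frame 4: STRIKE. 10 + next two rolls (5+5) = 20. Cumulative: 64
Frame 5: SPARE (5+5=10). 10 + next roll (1) = 11. Cumulative: 75
Frame 6: OPEN (1+8=9). Cumulative: 84
Frame 7: SPARE (6+4=10). 10 + next roll (0) = 10. Cumulative: 94
Frame 8: OPEN (0+9=9). Cumulative: 103
Frame 9: OPEN (3+1=4). Cumulative: 107
Frame 10: STRIKE. Sum of all frame-10 rolls (10+4+1) = 15. Cumulative: 122

Answer: 17 24 44 64 75 84 94 103 107 122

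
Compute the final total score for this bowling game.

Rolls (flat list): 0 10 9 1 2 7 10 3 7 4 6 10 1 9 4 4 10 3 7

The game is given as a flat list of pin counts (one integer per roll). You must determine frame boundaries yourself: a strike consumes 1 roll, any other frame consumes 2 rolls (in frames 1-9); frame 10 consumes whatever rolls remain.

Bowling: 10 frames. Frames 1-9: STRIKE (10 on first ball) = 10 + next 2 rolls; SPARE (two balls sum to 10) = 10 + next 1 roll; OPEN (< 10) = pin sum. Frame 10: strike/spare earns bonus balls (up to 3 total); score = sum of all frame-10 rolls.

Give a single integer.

Answer: 156

Derivation:
Frame 1: SPARE (0+10=10). 10 + next roll (9) = 19. Cumulative: 19
Frame 2: SPARE (9+1=10). 10 + next roll (2) = 12. Cumulative: 31
Frame 3: OPEN (2+7=9). Cumulative: 40
Frame 4: STRIKE. 10 + next two rolls (3+7) = 20. Cumulative: 60
Frame 5: SPARE (3+7=10). 10 + next roll (4) = 14. Cumulative: 74
Frame 6: SPARE (4+6=10). 10 + next roll (10) = 20. Cumulative: 94
Frame 7: STRIKE. 10 + next two rolls (1+9) = 20. Cumulative: 114
Frame 8: SPARE (1+9=10). 10 + next roll (4) = 14. Cumulative: 128
Frame 9: OPEN (4+4=8). Cumulative: 136
Frame 10: STRIKE. Sum of all frame-10 rolls (10+3+7) = 20. Cumulative: 156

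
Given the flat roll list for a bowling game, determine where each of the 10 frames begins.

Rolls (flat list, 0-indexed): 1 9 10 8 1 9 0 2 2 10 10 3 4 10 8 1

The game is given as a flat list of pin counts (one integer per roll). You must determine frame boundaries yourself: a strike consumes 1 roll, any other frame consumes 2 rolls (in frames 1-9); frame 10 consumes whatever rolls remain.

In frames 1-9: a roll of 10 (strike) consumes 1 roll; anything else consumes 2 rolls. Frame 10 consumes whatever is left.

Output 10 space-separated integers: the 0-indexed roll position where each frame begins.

Frame 1 starts at roll index 0: rolls=1,9 (sum=10), consumes 2 rolls
Frame 2 starts at roll index 2: roll=10 (strike), consumes 1 roll
Frame 3 starts at roll index 3: rolls=8,1 (sum=9), consumes 2 rolls
Frame 4 starts at roll index 5: rolls=9,0 (sum=9), consumes 2 rolls
Frame 5 starts at roll index 7: rolls=2,2 (sum=4), consumes 2 rolls
Frame 6 starts at roll index 9: roll=10 (strike), consumes 1 roll
Frame 7 starts at roll index 10: roll=10 (strike), consumes 1 roll
Frame 8 starts at roll index 11: rolls=3,4 (sum=7), consumes 2 rolls
Frame 9 starts at roll index 13: roll=10 (strike), consumes 1 roll
Frame 10 starts at roll index 14: 2 remaining rolls

Answer: 0 2 3 5 7 9 10 11 13 14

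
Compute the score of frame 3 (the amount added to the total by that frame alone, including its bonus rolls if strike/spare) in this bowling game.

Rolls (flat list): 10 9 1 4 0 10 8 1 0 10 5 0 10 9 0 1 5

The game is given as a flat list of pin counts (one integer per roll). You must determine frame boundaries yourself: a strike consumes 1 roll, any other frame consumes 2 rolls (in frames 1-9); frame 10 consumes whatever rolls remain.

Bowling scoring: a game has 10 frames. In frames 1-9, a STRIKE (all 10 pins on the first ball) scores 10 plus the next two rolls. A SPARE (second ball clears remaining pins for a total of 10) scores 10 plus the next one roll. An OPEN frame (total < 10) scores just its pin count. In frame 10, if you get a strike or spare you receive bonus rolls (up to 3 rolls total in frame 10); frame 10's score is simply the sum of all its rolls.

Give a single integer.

Answer: 4

Derivation:
Frame 1: STRIKE. 10 + next two rolls (9+1) = 20. Cumulative: 20
Frame 2: SPARE (9+1=10). 10 + next roll (4) = 14. Cumulative: 34
Frame 3: OPEN (4+0=4). Cumulative: 38
Frame 4: STRIKE. 10 + next two rolls (8+1) = 19. Cumulative: 57
Frame 5: OPEN (8+1=9). Cumulative: 66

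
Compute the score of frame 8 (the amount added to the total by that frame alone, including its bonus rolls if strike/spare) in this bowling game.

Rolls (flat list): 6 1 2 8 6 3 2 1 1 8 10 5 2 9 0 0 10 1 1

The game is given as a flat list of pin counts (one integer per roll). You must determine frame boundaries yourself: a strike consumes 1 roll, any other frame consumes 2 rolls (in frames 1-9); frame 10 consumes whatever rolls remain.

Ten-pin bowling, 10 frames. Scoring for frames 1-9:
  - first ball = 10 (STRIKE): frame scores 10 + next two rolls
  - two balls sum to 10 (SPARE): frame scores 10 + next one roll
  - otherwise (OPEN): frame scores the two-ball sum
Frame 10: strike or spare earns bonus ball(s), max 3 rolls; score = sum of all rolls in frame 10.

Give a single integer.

Frame 1: OPEN (6+1=7). Cumulative: 7
Frame 2: SPARE (2+8=10). 10 + next roll (6) = 16. Cumulative: 23
Frame 3: OPEN (6+3=9). Cumulative: 32
Frame 4: OPEN (2+1=3). Cumulative: 35
Frame 5: OPEN (1+8=9). Cumulative: 44
Frame 6: STRIKE. 10 + next two rolls (5+2) = 17. Cumulative: 61
Frame 7: OPEN (5+2=7). Cumulative: 68
Frame 8: OPEN (9+0=9). Cumulative: 77
Frame 9: SPARE (0+10=10). 10 + next roll (1) = 11. Cumulative: 88
Frame 10: OPEN. Sum of all frame-10 rolls (1+1) = 2. Cumulative: 90

Answer: 9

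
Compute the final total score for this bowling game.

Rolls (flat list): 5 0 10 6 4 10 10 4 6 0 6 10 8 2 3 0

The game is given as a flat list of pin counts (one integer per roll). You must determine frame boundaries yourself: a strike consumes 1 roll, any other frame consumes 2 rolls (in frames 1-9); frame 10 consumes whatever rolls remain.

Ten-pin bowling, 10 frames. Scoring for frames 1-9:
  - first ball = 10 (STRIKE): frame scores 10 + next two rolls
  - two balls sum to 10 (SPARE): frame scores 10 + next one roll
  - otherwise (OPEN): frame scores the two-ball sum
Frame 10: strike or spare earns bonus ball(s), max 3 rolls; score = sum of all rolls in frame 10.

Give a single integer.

Frame 1: OPEN (5+0=5). Cumulative: 5
Frame 2: STRIKE. 10 + next two rolls (6+4) = 20. Cumulative: 25
Frame 3: SPARE (6+4=10). 10 + next roll (10) = 20. Cumulative: 45
Frame 4: STRIKE. 10 + next two rolls (10+4) = 24. Cumulative: 69
Frame 5: STRIKE. 10 + next two rolls (4+6) = 20. Cumulative: 89
Frame 6: SPARE (4+6=10). 10 + next roll (0) = 10. Cumulative: 99
Frame 7: OPEN (0+6=6). Cumulative: 105
Frame 8: STRIKE. 10 + next two rolls (8+2) = 20. Cumulative: 125
Frame 9: SPARE (8+2=10). 10 + next roll (3) = 13. Cumulative: 138
Frame 10: OPEN. Sum of all frame-10 rolls (3+0) = 3. Cumulative: 141

Answer: 141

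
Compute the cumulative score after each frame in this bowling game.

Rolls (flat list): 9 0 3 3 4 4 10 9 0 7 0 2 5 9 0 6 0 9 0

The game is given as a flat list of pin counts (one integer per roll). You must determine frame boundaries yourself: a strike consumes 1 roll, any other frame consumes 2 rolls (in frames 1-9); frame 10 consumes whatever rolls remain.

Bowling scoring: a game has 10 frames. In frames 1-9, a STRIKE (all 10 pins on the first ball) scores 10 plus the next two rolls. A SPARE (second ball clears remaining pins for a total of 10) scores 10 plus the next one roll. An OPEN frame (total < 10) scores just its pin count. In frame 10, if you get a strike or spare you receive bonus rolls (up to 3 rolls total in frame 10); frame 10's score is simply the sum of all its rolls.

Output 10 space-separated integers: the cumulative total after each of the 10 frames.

Answer: 9 15 23 42 51 58 65 74 80 89

Derivation:
Frame 1: OPEN (9+0=9). Cumulative: 9
Frame 2: OPEN (3+3=6). Cumulative: 15
Frame 3: OPEN (4+4=8). Cumulative: 23
Frame 4: STRIKE. 10 + next two rolls (9+0) = 19. Cumulative: 42
Frame 5: OPEN (9+0=9). Cumulative: 51
Frame 6: OPEN (7+0=7). Cumulative: 58
Frame 7: OPEN (2+5=7). Cumulative: 65
Frame 8: OPEN (9+0=9). Cumulative: 74
Frame 9: OPEN (6+0=6). Cumulative: 80
Frame 10: OPEN. Sum of all frame-10 rolls (9+0) = 9. Cumulative: 89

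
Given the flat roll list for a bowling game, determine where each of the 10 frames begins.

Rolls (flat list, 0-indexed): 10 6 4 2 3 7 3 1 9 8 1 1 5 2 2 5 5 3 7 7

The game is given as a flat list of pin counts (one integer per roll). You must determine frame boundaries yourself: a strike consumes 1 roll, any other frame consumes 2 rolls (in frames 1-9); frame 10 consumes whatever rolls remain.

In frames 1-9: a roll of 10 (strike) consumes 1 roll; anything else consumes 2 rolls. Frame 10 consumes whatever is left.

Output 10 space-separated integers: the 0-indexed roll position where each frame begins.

Answer: 0 1 3 5 7 9 11 13 15 17

Derivation:
Frame 1 starts at roll index 0: roll=10 (strike), consumes 1 roll
Frame 2 starts at roll index 1: rolls=6,4 (sum=10), consumes 2 rolls
Frame 3 starts at roll index 3: rolls=2,3 (sum=5), consumes 2 rolls
Frame 4 starts at roll index 5: rolls=7,3 (sum=10), consumes 2 rolls
Frame 5 starts at roll index 7: rolls=1,9 (sum=10), consumes 2 rolls
Frame 6 starts at roll index 9: rolls=8,1 (sum=9), consumes 2 rolls
Frame 7 starts at roll index 11: rolls=1,5 (sum=6), consumes 2 rolls
Frame 8 starts at roll index 13: rolls=2,2 (sum=4), consumes 2 rolls
Frame 9 starts at roll index 15: rolls=5,5 (sum=10), consumes 2 rolls
Frame 10 starts at roll index 17: 3 remaining rolls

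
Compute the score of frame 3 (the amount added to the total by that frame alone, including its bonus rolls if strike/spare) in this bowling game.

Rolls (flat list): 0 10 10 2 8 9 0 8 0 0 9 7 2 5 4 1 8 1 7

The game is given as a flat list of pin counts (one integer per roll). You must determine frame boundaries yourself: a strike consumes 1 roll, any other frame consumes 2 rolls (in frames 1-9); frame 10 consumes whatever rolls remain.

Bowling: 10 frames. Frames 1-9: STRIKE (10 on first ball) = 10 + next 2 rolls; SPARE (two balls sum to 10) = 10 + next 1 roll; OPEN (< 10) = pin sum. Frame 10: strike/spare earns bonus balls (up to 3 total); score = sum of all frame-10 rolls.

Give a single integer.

Answer: 19

Derivation:
Frame 1: SPARE (0+10=10). 10 + next roll (10) = 20. Cumulative: 20
Frame 2: STRIKE. 10 + next two rolls (2+8) = 20. Cumulative: 40
Frame 3: SPARE (2+8=10). 10 + next roll (9) = 19. Cumulative: 59
Frame 4: OPEN (9+0=9). Cumulative: 68
Frame 5: OPEN (8+0=8). Cumulative: 76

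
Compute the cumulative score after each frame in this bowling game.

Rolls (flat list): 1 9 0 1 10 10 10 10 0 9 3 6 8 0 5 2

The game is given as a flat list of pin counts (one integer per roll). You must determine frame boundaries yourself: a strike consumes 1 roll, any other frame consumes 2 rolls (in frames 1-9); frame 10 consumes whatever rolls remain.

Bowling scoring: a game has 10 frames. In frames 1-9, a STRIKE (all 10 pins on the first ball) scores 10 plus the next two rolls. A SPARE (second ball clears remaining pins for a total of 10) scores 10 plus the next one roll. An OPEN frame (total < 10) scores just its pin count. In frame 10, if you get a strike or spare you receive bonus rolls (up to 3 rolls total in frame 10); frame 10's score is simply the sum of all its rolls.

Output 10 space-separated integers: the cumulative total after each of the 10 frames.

Answer: 10 11 41 71 91 110 119 128 136 143

Derivation:
Frame 1: SPARE (1+9=10). 10 + next roll (0) = 10. Cumulative: 10
Frame 2: OPEN (0+1=1). Cumulative: 11
Frame 3: STRIKE. 10 + next two rolls (10+10) = 30. Cumulative: 41
Frame 4: STRIKE. 10 + next two rolls (10+10) = 30. Cumulative: 71
Frame 5: STRIKE. 10 + next two rolls (10+0) = 20. Cumulative: 91
Frame 6: STRIKE. 10 + next two rolls (0+9) = 19. Cumulative: 110
Frame 7: OPEN (0+9=9). Cumulative: 119
Frame 8: OPEN (3+6=9). Cumulative: 128
Frame 9: OPEN (8+0=8). Cumulative: 136
Frame 10: OPEN. Sum of all frame-10 rolls (5+2) = 7. Cumulative: 143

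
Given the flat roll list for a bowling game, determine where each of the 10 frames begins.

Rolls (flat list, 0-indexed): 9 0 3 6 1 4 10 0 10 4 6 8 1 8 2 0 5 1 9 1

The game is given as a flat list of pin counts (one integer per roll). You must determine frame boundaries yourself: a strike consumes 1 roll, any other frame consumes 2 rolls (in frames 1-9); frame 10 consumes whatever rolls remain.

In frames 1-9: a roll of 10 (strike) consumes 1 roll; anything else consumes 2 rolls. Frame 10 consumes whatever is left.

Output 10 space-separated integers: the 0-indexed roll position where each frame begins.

Frame 1 starts at roll index 0: rolls=9,0 (sum=9), consumes 2 rolls
Frame 2 starts at roll index 2: rolls=3,6 (sum=9), consumes 2 rolls
Frame 3 starts at roll index 4: rolls=1,4 (sum=5), consumes 2 rolls
Frame 4 starts at roll index 6: roll=10 (strike), consumes 1 roll
Frame 5 starts at roll index 7: rolls=0,10 (sum=10), consumes 2 rolls
Frame 6 starts at roll index 9: rolls=4,6 (sum=10), consumes 2 rolls
Frame 7 starts at roll index 11: rolls=8,1 (sum=9), consumes 2 rolls
Frame 8 starts at roll index 13: rolls=8,2 (sum=10), consumes 2 rolls
Frame 9 starts at roll index 15: rolls=0,5 (sum=5), consumes 2 rolls
Frame 10 starts at roll index 17: 3 remaining rolls

Answer: 0 2 4 6 7 9 11 13 15 17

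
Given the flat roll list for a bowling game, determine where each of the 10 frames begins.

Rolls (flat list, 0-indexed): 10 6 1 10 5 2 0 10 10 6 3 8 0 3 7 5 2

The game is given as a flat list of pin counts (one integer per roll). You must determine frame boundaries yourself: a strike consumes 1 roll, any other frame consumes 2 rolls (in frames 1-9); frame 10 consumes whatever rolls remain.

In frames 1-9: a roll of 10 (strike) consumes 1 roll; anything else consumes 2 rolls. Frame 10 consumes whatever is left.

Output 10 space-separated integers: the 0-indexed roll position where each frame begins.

Frame 1 starts at roll index 0: roll=10 (strike), consumes 1 roll
Frame 2 starts at roll index 1: rolls=6,1 (sum=7), consumes 2 rolls
Frame 3 starts at roll index 3: roll=10 (strike), consumes 1 roll
Frame 4 starts at roll index 4: rolls=5,2 (sum=7), consumes 2 rolls
Frame 5 starts at roll index 6: rolls=0,10 (sum=10), consumes 2 rolls
Frame 6 starts at roll index 8: roll=10 (strike), consumes 1 roll
Frame 7 starts at roll index 9: rolls=6,3 (sum=9), consumes 2 rolls
Frame 8 starts at roll index 11: rolls=8,0 (sum=8), consumes 2 rolls
Frame 9 starts at roll index 13: rolls=3,7 (sum=10), consumes 2 rolls
Frame 10 starts at roll index 15: 2 remaining rolls

Answer: 0 1 3 4 6 8 9 11 13 15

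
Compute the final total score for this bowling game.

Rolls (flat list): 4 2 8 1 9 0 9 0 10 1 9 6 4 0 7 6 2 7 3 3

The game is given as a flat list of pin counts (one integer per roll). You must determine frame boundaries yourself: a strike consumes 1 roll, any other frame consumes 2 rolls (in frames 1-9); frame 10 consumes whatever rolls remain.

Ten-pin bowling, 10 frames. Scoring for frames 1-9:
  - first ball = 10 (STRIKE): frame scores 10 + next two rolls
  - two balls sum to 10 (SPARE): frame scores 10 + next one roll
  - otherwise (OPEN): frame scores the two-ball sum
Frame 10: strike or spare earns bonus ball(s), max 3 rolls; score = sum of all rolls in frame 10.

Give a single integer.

Frame 1: OPEN (4+2=6). Cumulative: 6
Frame 2: OPEN (8+1=9). Cumulative: 15
Frame 3: OPEN (9+0=9). Cumulative: 24
Frame 4: OPEN (9+0=9). Cumulative: 33
Frame 5: STRIKE. 10 + next two rolls (1+9) = 20. Cumulative: 53
Frame 6: SPARE (1+9=10). 10 + next roll (6) = 16. Cumulative: 69
Frame 7: SPARE (6+4=10). 10 + next roll (0) = 10. Cumulative: 79
Frame 8: OPEN (0+7=7). Cumulative: 86
Frame 9: OPEN (6+2=8). Cumulative: 94
Frame 10: SPARE. Sum of all frame-10 rolls (7+3+3) = 13. Cumulative: 107

Answer: 107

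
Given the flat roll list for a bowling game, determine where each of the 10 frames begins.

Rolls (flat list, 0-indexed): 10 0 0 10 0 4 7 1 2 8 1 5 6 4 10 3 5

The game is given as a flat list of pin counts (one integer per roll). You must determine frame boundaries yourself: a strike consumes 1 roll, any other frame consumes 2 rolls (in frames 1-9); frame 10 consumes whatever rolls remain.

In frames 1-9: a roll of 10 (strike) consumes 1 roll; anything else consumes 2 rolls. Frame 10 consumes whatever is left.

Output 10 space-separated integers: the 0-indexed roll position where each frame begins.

Answer: 0 1 3 4 6 8 10 12 14 15

Derivation:
Frame 1 starts at roll index 0: roll=10 (strike), consumes 1 roll
Frame 2 starts at roll index 1: rolls=0,0 (sum=0), consumes 2 rolls
Frame 3 starts at roll index 3: roll=10 (strike), consumes 1 roll
Frame 4 starts at roll index 4: rolls=0,4 (sum=4), consumes 2 rolls
Frame 5 starts at roll index 6: rolls=7,1 (sum=8), consumes 2 rolls
Frame 6 starts at roll index 8: rolls=2,8 (sum=10), consumes 2 rolls
Frame 7 starts at roll index 10: rolls=1,5 (sum=6), consumes 2 rolls
Frame 8 starts at roll index 12: rolls=6,4 (sum=10), consumes 2 rolls
Frame 9 starts at roll index 14: roll=10 (strike), consumes 1 roll
Frame 10 starts at roll index 15: 2 remaining rolls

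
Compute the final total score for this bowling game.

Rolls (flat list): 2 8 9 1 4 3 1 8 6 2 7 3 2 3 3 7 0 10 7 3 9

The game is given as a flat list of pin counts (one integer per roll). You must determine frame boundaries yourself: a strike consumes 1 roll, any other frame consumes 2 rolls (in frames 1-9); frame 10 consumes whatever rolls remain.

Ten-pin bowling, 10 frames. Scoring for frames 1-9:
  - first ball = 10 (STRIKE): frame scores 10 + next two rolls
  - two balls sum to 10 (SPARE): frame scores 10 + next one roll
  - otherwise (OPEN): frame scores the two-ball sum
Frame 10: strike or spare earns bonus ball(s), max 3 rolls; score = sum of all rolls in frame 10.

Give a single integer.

Answer: 120

Derivation:
Frame 1: SPARE (2+8=10). 10 + next roll (9) = 19. Cumulative: 19
Frame 2: SPARE (9+1=10). 10 + next roll (4) = 14. Cumulative: 33
Frame 3: OPEN (4+3=7). Cumulative: 40
Frame 4: OPEN (1+8=9). Cumulative: 49
Frame 5: OPEN (6+2=8). Cumulative: 57
Frame 6: SPARE (7+3=10). 10 + next roll (2) = 12. Cumulative: 69
Frame 7: OPEN (2+3=5). Cumulative: 74
Frame 8: SPARE (3+7=10). 10 + next roll (0) = 10. Cumulative: 84
Frame 9: SPARE (0+10=10). 10 + next roll (7) = 17. Cumulative: 101
Frame 10: SPARE. Sum of all frame-10 rolls (7+3+9) = 19. Cumulative: 120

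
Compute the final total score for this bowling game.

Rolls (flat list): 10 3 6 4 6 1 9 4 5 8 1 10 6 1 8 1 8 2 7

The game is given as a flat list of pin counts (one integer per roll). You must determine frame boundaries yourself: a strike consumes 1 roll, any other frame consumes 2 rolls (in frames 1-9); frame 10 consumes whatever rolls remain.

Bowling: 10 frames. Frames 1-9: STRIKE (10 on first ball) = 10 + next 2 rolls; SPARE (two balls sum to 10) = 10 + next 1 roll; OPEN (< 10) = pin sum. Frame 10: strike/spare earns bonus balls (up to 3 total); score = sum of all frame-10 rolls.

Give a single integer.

Answer: 121

Derivation:
Frame 1: STRIKE. 10 + next two rolls (3+6) = 19. Cumulative: 19
Frame 2: OPEN (3+6=9). Cumulative: 28
Frame 3: SPARE (4+6=10). 10 + next roll (1) = 11. Cumulative: 39
Frame 4: SPARE (1+9=10). 10 + next roll (4) = 14. Cumulative: 53
Frame 5: OPEN (4+5=9). Cumulative: 62
Frame 6: OPEN (8+1=9). Cumulative: 71
Frame 7: STRIKE. 10 + next two rolls (6+1) = 17. Cumulative: 88
Frame 8: OPEN (6+1=7). Cumulative: 95
Frame 9: OPEN (8+1=9). Cumulative: 104
Frame 10: SPARE. Sum of all frame-10 rolls (8+2+7) = 17. Cumulative: 121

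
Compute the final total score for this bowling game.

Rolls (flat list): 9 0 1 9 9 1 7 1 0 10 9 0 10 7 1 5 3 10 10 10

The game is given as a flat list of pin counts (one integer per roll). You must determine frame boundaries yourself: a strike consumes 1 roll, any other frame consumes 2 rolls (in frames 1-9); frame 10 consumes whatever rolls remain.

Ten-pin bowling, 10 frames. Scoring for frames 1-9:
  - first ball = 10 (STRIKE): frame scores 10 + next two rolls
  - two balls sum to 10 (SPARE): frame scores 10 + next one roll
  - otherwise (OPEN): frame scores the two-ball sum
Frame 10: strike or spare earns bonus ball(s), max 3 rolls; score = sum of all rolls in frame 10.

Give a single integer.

Frame 1: OPEN (9+0=9). Cumulative: 9
Frame 2: SPARE (1+9=10). 10 + next roll (9) = 19. Cumulative: 28
Frame 3: SPARE (9+1=10). 10 + next roll (7) = 17. Cumulative: 45
Frame 4: OPEN (7+1=8). Cumulative: 53
Frame 5: SPARE (0+10=10). 10 + next roll (9) = 19. Cumulative: 72
Frame 6: OPEN (9+0=9). Cumulative: 81
Frame 7: STRIKE. 10 + next two rolls (7+1) = 18. Cumulative: 99
Frame 8: OPEN (7+1=8). Cumulative: 107
Frame 9: OPEN (5+3=8). Cumulative: 115
Frame 10: STRIKE. Sum of all frame-10 rolls (10+10+10) = 30. Cumulative: 145

Answer: 145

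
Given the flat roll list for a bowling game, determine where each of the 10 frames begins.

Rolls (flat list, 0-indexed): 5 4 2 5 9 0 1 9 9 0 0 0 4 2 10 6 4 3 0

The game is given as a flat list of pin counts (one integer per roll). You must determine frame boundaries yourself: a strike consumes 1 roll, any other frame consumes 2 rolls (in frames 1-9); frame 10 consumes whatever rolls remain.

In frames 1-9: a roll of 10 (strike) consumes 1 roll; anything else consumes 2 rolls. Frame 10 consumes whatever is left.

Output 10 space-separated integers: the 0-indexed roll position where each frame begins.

Answer: 0 2 4 6 8 10 12 14 15 17

Derivation:
Frame 1 starts at roll index 0: rolls=5,4 (sum=9), consumes 2 rolls
Frame 2 starts at roll index 2: rolls=2,5 (sum=7), consumes 2 rolls
Frame 3 starts at roll index 4: rolls=9,0 (sum=9), consumes 2 rolls
Frame 4 starts at roll index 6: rolls=1,9 (sum=10), consumes 2 rolls
Frame 5 starts at roll index 8: rolls=9,0 (sum=9), consumes 2 rolls
Frame 6 starts at roll index 10: rolls=0,0 (sum=0), consumes 2 rolls
Frame 7 starts at roll index 12: rolls=4,2 (sum=6), consumes 2 rolls
Frame 8 starts at roll index 14: roll=10 (strike), consumes 1 roll
Frame 9 starts at roll index 15: rolls=6,4 (sum=10), consumes 2 rolls
Frame 10 starts at roll index 17: 2 remaining rolls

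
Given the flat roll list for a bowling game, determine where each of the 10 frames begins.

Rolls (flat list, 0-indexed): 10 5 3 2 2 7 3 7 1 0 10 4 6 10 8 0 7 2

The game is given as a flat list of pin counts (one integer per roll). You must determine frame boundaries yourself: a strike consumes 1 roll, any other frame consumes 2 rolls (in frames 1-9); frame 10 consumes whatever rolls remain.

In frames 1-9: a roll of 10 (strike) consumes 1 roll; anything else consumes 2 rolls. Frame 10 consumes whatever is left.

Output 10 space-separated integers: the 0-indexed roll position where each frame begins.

Frame 1 starts at roll index 0: roll=10 (strike), consumes 1 roll
Frame 2 starts at roll index 1: rolls=5,3 (sum=8), consumes 2 rolls
Frame 3 starts at roll index 3: rolls=2,2 (sum=4), consumes 2 rolls
Frame 4 starts at roll index 5: rolls=7,3 (sum=10), consumes 2 rolls
Frame 5 starts at roll index 7: rolls=7,1 (sum=8), consumes 2 rolls
Frame 6 starts at roll index 9: rolls=0,10 (sum=10), consumes 2 rolls
Frame 7 starts at roll index 11: rolls=4,6 (sum=10), consumes 2 rolls
Frame 8 starts at roll index 13: roll=10 (strike), consumes 1 roll
Frame 9 starts at roll index 14: rolls=8,0 (sum=8), consumes 2 rolls
Frame 10 starts at roll index 16: 2 remaining rolls

Answer: 0 1 3 5 7 9 11 13 14 16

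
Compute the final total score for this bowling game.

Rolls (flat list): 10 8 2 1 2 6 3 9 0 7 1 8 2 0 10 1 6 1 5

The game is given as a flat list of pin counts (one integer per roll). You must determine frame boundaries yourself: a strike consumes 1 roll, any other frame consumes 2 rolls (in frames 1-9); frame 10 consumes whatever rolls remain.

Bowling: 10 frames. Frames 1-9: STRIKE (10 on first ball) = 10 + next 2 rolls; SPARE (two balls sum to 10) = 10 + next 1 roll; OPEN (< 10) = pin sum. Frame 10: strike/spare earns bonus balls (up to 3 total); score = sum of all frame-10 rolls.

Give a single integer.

Frame 1: STRIKE. 10 + next two rolls (8+2) = 20. Cumulative: 20
Frame 2: SPARE (8+2=10). 10 + next roll (1) = 11. Cumulative: 31
Frame 3: OPEN (1+2=3). Cumulative: 34
Frame 4: OPEN (6+3=9). Cumulative: 43
Frame 5: OPEN (9+0=9). Cumulative: 52
Frame 6: OPEN (7+1=8). Cumulative: 60
Frame 7: SPARE (8+2=10). 10 + next roll (0) = 10. Cumulative: 70
Frame 8: SPARE (0+10=10). 10 + next roll (1) = 11. Cumulative: 81
Frame 9: OPEN (1+6=7). Cumulative: 88
Frame 10: OPEN. Sum of all frame-10 rolls (1+5) = 6. Cumulative: 94

Answer: 94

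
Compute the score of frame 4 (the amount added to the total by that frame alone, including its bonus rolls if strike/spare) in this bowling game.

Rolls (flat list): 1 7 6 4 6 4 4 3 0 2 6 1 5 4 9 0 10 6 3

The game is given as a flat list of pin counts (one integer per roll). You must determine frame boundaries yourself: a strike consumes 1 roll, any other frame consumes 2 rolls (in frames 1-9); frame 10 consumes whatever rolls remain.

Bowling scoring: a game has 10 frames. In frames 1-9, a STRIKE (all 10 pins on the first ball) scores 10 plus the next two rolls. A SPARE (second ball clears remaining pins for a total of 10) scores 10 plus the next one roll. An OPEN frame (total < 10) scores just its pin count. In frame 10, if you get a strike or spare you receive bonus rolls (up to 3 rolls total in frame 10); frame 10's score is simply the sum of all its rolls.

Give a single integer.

Frame 1: OPEN (1+7=8). Cumulative: 8
Frame 2: SPARE (6+4=10). 10 + next roll (6) = 16. Cumulative: 24
Frame 3: SPARE (6+4=10). 10 + next roll (4) = 14. Cumulative: 38
Frame 4: OPEN (4+3=7). Cumulative: 45
Frame 5: OPEN (0+2=2). Cumulative: 47
Frame 6: OPEN (6+1=7). Cumulative: 54

Answer: 7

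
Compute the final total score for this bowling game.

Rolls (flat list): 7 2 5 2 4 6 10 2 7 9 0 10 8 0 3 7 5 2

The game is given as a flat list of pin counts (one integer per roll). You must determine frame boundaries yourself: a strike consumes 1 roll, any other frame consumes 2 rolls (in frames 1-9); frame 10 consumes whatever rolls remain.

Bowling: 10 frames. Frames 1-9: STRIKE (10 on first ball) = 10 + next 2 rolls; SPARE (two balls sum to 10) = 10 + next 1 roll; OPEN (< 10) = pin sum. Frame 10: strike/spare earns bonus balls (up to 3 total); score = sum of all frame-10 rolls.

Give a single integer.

Frame 1: OPEN (7+2=9). Cumulative: 9
Frame 2: OPEN (5+2=7). Cumulative: 16
Frame 3: SPARE (4+6=10). 10 + next roll (10) = 20. Cumulative: 36
Frame 4: STRIKE. 10 + next two rolls (2+7) = 19. Cumulative: 55
Frame 5: OPEN (2+7=9). Cumulative: 64
Frame 6: OPEN (9+0=9). Cumulative: 73
Frame 7: STRIKE. 10 + next two rolls (8+0) = 18. Cumulative: 91
Frame 8: OPEN (8+0=8). Cumulative: 99
Frame 9: SPARE (3+7=10). 10 + next roll (5) = 15. Cumulative: 114
Frame 10: OPEN. Sum of all frame-10 rolls (5+2) = 7. Cumulative: 121

Answer: 121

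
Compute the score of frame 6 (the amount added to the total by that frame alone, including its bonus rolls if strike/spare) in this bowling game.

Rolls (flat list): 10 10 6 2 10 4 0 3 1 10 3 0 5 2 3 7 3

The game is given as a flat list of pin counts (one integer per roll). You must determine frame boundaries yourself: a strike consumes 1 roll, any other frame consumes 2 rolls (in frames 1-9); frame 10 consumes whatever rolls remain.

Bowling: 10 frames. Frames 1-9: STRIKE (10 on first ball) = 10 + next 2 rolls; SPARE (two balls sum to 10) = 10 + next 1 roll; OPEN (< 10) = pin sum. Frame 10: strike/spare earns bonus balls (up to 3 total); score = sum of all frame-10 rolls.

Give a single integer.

Answer: 4

Derivation:
Frame 1: STRIKE. 10 + next two rolls (10+6) = 26. Cumulative: 26
Frame 2: STRIKE. 10 + next two rolls (6+2) = 18. Cumulative: 44
Frame 3: OPEN (6+2=8). Cumulative: 52
Frame 4: STRIKE. 10 + next two rolls (4+0) = 14. Cumulative: 66
Frame 5: OPEN (4+0=4). Cumulative: 70
Frame 6: OPEN (3+1=4). Cumulative: 74
Frame 7: STRIKE. 10 + next two rolls (3+0) = 13. Cumulative: 87
Frame 8: OPEN (3+0=3). Cumulative: 90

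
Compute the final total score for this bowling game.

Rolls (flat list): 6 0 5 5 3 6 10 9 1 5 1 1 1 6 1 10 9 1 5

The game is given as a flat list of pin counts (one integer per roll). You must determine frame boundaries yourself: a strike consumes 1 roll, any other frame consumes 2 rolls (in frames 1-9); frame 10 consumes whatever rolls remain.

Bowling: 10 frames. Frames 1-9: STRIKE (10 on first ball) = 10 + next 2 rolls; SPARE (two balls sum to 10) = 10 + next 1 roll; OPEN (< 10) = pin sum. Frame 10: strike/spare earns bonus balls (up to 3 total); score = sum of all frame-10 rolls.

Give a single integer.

Frame 1: OPEN (6+0=6). Cumulative: 6
Frame 2: SPARE (5+5=10). 10 + next roll (3) = 13. Cumulative: 19
Frame 3: OPEN (3+6=9). Cumulative: 28
Frame 4: STRIKE. 10 + next two rolls (9+1) = 20. Cumulative: 48
Frame 5: SPARE (9+1=10). 10 + next roll (5) = 15. Cumulative: 63
Frame 6: OPEN (5+1=6). Cumulative: 69
Frame 7: OPEN (1+1=2). Cumulative: 71
Frame 8: OPEN (6+1=7). Cumulative: 78
Frame 9: STRIKE. 10 + next two rolls (9+1) = 20. Cumulative: 98
Frame 10: SPARE. Sum of all frame-10 rolls (9+1+5) = 15. Cumulative: 113

Answer: 113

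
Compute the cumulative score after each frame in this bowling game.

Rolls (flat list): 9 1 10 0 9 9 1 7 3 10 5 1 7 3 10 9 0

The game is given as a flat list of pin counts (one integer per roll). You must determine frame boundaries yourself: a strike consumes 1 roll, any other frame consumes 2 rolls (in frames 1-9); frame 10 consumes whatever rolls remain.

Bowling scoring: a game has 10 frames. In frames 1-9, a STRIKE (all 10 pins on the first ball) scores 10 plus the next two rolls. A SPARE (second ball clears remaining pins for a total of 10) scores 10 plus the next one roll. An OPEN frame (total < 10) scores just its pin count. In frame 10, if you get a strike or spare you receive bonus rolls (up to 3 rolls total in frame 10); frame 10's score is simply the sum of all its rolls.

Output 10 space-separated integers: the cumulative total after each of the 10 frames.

Frame 1: SPARE (9+1=10). 10 + next roll (10) = 20. Cumulative: 20
Frame 2: STRIKE. 10 + next two rolls (0+9) = 19. Cumulative: 39
Frame 3: OPEN (0+9=9). Cumulative: 48
Frame 4: SPARE (9+1=10). 10 + next roll (7) = 17. Cumulative: 65
Frame 5: SPARE (7+3=10). 10 + next roll (10) = 20. Cumulative: 85
Frame 6: STRIKE. 10 + next two rolls (5+1) = 16. Cumulative: 101
Frame 7: OPEN (5+1=6). Cumulative: 107
Frame 8: SPARE (7+3=10). 10 + next roll (10) = 20. Cumulative: 127
Frame 9: STRIKE. 10 + next two rolls (9+0) = 19. Cumulative: 146
Frame 10: OPEN. Sum of all frame-10 rolls (9+0) = 9. Cumulative: 155

Answer: 20 39 48 65 85 101 107 127 146 155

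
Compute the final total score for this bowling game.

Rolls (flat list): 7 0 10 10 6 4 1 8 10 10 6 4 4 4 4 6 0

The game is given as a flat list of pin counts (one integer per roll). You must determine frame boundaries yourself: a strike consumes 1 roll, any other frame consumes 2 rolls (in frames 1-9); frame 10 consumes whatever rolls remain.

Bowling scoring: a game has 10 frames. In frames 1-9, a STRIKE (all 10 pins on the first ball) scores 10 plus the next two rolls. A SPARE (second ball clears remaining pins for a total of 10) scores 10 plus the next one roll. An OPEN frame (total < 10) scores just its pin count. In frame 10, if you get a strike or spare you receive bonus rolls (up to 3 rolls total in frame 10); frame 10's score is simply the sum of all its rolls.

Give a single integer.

Frame 1: OPEN (7+0=7). Cumulative: 7
Frame 2: STRIKE. 10 + next two rolls (10+6) = 26. Cumulative: 33
Frame 3: STRIKE. 10 + next two rolls (6+4) = 20. Cumulative: 53
Frame 4: SPARE (6+4=10). 10 + next roll (1) = 11. Cumulative: 64
Frame 5: OPEN (1+8=9). Cumulative: 73
Frame 6: STRIKE. 10 + next two rolls (10+6) = 26. Cumulative: 99
Frame 7: STRIKE. 10 + next two rolls (6+4) = 20. Cumulative: 119
Frame 8: SPARE (6+4=10). 10 + next roll (4) = 14. Cumulative: 133
Frame 9: OPEN (4+4=8). Cumulative: 141
Frame 10: SPARE. Sum of all frame-10 rolls (4+6+0) = 10. Cumulative: 151

Answer: 151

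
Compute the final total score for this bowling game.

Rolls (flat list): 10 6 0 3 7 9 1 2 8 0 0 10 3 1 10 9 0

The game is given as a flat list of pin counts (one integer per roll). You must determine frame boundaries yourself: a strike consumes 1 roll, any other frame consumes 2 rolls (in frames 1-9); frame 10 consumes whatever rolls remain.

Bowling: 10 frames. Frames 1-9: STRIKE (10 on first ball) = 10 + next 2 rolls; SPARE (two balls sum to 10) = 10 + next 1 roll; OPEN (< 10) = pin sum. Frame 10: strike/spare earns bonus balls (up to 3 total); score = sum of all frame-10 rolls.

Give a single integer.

Answer: 109

Derivation:
Frame 1: STRIKE. 10 + next two rolls (6+0) = 16. Cumulative: 16
Frame 2: OPEN (6+0=6). Cumulative: 22
Frame 3: SPARE (3+7=10). 10 + next roll (9) = 19. Cumulative: 41
Frame 4: SPARE (9+1=10). 10 + next roll (2) = 12. Cumulative: 53
Frame 5: SPARE (2+8=10). 10 + next roll (0) = 10. Cumulative: 63
Frame 6: OPEN (0+0=0). Cumulative: 63
Frame 7: STRIKE. 10 + next two rolls (3+1) = 14. Cumulative: 77
Frame 8: OPEN (3+1=4). Cumulative: 81
Frame 9: STRIKE. 10 + next two rolls (9+0) = 19. Cumulative: 100
Frame 10: OPEN. Sum of all frame-10 rolls (9+0) = 9. Cumulative: 109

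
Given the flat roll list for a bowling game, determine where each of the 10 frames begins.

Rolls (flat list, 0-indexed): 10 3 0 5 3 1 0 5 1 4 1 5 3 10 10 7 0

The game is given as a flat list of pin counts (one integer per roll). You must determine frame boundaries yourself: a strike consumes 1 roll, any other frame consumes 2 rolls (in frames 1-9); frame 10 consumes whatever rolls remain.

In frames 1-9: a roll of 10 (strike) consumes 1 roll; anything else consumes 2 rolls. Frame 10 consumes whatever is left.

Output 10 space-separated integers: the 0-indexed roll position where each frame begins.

Frame 1 starts at roll index 0: roll=10 (strike), consumes 1 roll
Frame 2 starts at roll index 1: rolls=3,0 (sum=3), consumes 2 rolls
Frame 3 starts at roll index 3: rolls=5,3 (sum=8), consumes 2 rolls
Frame 4 starts at roll index 5: rolls=1,0 (sum=1), consumes 2 rolls
Frame 5 starts at roll index 7: rolls=5,1 (sum=6), consumes 2 rolls
Frame 6 starts at roll index 9: rolls=4,1 (sum=5), consumes 2 rolls
Frame 7 starts at roll index 11: rolls=5,3 (sum=8), consumes 2 rolls
Frame 8 starts at roll index 13: roll=10 (strike), consumes 1 roll
Frame 9 starts at roll index 14: roll=10 (strike), consumes 1 roll
Frame 10 starts at roll index 15: 2 remaining rolls

Answer: 0 1 3 5 7 9 11 13 14 15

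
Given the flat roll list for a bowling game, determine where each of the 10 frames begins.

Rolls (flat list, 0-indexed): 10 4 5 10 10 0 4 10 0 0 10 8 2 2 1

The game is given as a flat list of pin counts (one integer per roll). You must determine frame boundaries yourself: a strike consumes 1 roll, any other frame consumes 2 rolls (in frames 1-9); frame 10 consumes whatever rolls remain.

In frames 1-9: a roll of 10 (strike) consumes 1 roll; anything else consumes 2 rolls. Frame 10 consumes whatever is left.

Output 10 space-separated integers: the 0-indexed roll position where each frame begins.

Answer: 0 1 3 4 5 7 8 10 11 13

Derivation:
Frame 1 starts at roll index 0: roll=10 (strike), consumes 1 roll
Frame 2 starts at roll index 1: rolls=4,5 (sum=9), consumes 2 rolls
Frame 3 starts at roll index 3: roll=10 (strike), consumes 1 roll
Frame 4 starts at roll index 4: roll=10 (strike), consumes 1 roll
Frame 5 starts at roll index 5: rolls=0,4 (sum=4), consumes 2 rolls
Frame 6 starts at roll index 7: roll=10 (strike), consumes 1 roll
Frame 7 starts at roll index 8: rolls=0,0 (sum=0), consumes 2 rolls
Frame 8 starts at roll index 10: roll=10 (strike), consumes 1 roll
Frame 9 starts at roll index 11: rolls=8,2 (sum=10), consumes 2 rolls
Frame 10 starts at roll index 13: 2 remaining rolls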